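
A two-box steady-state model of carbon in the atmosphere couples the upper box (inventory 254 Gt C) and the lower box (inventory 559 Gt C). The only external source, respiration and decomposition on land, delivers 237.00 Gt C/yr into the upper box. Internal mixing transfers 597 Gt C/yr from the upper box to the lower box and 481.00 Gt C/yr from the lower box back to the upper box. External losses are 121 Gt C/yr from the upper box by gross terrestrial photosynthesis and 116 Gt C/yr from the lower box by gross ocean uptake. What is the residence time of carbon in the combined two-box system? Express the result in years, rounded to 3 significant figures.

Residence time in the combined system uses the total inventory and the total *external* removal — internal exchanges between the two boxes cancel.
M_total = 254 + 559 = 813.00 Gt C.
ΣF_external_out = 121 + 116 = 237.00 Gt C/yr.
τ = M_total / ΣF_ext = 813.00 / 237.00 = 3.430 yr.

3.43 yr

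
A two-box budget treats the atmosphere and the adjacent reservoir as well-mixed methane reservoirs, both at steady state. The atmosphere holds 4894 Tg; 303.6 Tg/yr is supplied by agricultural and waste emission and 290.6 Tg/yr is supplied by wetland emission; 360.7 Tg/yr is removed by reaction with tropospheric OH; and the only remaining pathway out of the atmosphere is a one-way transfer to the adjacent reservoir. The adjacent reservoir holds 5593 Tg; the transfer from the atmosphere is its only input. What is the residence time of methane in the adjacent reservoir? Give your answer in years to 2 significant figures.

Balance the atmosphere: ΣF_in = 303.6 + 290.6 = 594.20 Tg/yr.
Transfer to the adjacent reservoir = ΣF_in − (360.7) = 233.50 Tg/yr.
At steady state the output of the adjacent reservoir equals its input, 233.50 Tg/yr.
τ = M / F = 5593 / 233.50 = 23.95 yr.

24 yr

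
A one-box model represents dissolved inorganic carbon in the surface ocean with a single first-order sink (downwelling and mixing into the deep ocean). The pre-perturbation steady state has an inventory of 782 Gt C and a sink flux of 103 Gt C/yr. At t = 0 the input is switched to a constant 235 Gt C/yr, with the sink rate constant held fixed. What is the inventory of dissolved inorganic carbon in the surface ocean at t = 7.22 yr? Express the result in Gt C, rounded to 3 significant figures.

Residence time τ = M₀/F₀ = 7.592 yr. The eventual steady state is M_∞ = M₀·(F₁/F₀) = 782 × 235/103 = 1784.2 Gt C.
The anomaly ΔM(t) = M(t) − M_∞ decays as ΔM₀·e^(−t/τ) with ΔM₀ = 782 − 1784.2 = −1002 Gt C.
At t = 7.22 yr, e^(−t/τ) = e^(−0.9510) = 0.3864, so ΔM = −387.2 Gt C and M = 1784.2 − 387.2 = 1397.0 Gt C.

1400 Gt C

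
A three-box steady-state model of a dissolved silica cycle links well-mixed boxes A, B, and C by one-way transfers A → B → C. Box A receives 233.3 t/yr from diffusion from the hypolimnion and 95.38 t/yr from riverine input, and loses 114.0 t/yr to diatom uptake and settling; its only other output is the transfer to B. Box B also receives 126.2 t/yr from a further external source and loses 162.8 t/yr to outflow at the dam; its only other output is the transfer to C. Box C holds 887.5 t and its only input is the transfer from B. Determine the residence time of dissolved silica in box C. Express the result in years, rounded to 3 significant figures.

4.98 yr

Box A: F(A→B) = (233.3 + 95.38) − 114.0 = 214.68 t/yr.
Box B: F(B→C) = (214.68 + 126.2) − 162.8 = 178.08 t/yr.
Box C throughput = its input = 178.08 t/yr; τ = 887.5 / 178.08 = 4.984 yr.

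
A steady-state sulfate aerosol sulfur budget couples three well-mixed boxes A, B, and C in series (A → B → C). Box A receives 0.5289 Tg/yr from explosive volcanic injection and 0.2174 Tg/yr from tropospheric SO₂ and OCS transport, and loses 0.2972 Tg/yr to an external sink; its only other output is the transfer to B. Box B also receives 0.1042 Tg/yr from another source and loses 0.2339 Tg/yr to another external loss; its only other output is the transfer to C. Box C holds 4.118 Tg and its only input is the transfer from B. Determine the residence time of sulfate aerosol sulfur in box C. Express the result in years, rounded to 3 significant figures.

12.9 yr

Box A: F(A→B) = (0.5289 + 0.2174) − 0.2972 = 0.44910 Tg/yr.
Box B: F(B→C) = (0.44910 + 0.1042) − 0.2339 = 0.31940 Tg/yr.
Box C throughput = its input = 0.31940 Tg/yr; τ = 4.118 / 0.31940 = 12.89 yr.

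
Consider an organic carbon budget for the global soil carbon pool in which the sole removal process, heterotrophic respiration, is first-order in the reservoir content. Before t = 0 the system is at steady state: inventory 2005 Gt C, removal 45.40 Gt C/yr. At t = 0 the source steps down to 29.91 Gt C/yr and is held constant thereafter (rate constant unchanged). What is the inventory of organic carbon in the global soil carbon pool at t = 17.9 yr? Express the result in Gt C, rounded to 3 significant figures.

1780 Gt C

Residence time τ = M₀/F₀ = 44.16 yr. The eventual steady state is M_∞ = M₀·(F₁/F₀) = 2005 × 29.91/45.40 = 1320.9 Gt C.
The anomaly ΔM(t) = M(t) − M_∞ decays as ΔM₀·e^(−t/τ) with ΔM₀ = 2005 − 1320.9 = 684.1 Gt C.
At t = 17.9 yr, e^(−t/τ) = e^(−0.4053) = 0.6668, so ΔM = 456.1 Gt C and M = 1320.9 + 456.1 = 1777.0 Gt C.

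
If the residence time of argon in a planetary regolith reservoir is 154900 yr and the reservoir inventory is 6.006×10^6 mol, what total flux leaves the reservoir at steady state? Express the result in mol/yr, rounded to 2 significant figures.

F = M / τ = 6.006×10^6 / 154900 = 38.77 mol/yr.

39 mol/yr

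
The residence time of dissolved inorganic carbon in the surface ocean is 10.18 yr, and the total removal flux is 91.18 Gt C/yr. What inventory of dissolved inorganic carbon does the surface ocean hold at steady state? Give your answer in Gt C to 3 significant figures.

τ = M/F ⇒ M = τ × F = 10.18 × 91.18 = 928.2 Gt C.

928 Gt C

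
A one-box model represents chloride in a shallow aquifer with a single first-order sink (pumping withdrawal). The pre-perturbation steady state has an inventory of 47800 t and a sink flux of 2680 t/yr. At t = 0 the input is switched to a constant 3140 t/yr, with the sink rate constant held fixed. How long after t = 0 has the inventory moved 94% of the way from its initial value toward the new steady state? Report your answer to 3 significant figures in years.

τ = M₀/F₀ = 47800/2680 = 17.84 yr.
The remaining gap fraction is e^(−t/τ); 94% covered ⇒ e^(−t/τ) = 0.0600.
t = −τ ln(0.0600) = 17.84 × 2.813 = 50.18 yr.

50.2 yr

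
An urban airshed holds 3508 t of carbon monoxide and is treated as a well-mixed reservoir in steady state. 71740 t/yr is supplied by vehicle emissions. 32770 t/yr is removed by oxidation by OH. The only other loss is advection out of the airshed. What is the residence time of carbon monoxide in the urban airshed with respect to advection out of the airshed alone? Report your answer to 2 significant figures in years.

0.090 yr

At steady state ΣF_in = ΣF_out.
ΣF_in = 71740 t/yr.
Advection out of the airshed flux = ΣF_in − (32770) = 71740 − 32770 = 38970 t/yr.
τ = M / F = 3508 / 38970 = 0.09002 yr.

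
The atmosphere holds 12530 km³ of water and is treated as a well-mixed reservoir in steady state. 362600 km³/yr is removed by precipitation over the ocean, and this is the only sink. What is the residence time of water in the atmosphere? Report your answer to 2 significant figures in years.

0.035 yr

τ = M / F = 12530 / 362600 = 0.03456 yr.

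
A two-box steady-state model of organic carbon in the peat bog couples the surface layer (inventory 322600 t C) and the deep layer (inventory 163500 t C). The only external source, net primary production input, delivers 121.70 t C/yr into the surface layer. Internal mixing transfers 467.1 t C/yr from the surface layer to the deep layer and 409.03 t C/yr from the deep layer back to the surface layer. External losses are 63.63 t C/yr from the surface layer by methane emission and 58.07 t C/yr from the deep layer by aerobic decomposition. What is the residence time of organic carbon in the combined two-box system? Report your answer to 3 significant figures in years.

3990 yr

For the system as a whole, the A↔B exchange is internal and contributes nothing to the throughput; only the external sinks remove mass.
M_total = 322600 + 163500 = 486100 t C.
ΣF_external_out = 63.63 + 58.07 = 121.70 t C/yr.
τ = M_total / ΣF_ext = 486100 / 121.70 = 3994 yr.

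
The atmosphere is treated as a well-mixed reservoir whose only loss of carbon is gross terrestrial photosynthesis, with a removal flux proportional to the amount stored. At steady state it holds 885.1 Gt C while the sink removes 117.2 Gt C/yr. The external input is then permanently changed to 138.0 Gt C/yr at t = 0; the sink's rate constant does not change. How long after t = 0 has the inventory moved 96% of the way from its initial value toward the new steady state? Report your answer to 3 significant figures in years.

τ = M₀/F₀ = 885.1/117.2 = 7.552 yr.
The remaining gap fraction is e^(−t/τ); 96% covered ⇒ e^(−t/τ) = 0.0400.
t = −τ ln(0.0400) = 7.552 × 3.219 = 24.31 yr.

24.3 yr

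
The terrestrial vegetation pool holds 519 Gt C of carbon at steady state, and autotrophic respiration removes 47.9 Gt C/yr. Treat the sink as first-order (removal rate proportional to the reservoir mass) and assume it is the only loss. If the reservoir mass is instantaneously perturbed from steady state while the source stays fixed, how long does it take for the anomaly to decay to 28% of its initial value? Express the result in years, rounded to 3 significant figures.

For a linear reservoir the anomaly decays as exp(−t/τ) with τ = M/F = 519/47.9 = 10.84 yr.
exp(−t/τ) = 0.28 ⇒ t = −τ ln(0.28) = 10.84 × 1.273 = 13.79 yr.

13.8 yr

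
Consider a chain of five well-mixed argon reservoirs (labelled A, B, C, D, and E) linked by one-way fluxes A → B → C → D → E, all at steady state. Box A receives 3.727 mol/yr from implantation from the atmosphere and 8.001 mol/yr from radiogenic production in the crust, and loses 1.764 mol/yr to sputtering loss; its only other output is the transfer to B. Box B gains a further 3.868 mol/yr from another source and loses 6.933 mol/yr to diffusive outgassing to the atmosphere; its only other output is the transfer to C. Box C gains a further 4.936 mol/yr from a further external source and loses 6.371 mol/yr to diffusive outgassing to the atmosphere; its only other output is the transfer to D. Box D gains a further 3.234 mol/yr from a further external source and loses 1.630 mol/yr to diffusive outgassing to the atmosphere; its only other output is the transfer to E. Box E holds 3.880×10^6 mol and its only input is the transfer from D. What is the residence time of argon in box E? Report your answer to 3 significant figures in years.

Box A: F(A→B) = (3.727 + 8.001) − 1.764 = 9.9640 mol/yr.
Box B: F(B→C) = (9.9640 + 3.868) − 6.933 = 6.8990 mol/yr.
Box C: F(C→D) = (6.8990 + 4.936) − 6.371 = 5.4640 mol/yr.
Box D: F(D→E) = (5.4640 + 3.234) − 1.630 = 7.0680 mol/yr.
Box E throughput = its input = 7.0680 mol/yr; τ = 3.880×10^6 / 7.0680 = 549000 yr.

549000 yr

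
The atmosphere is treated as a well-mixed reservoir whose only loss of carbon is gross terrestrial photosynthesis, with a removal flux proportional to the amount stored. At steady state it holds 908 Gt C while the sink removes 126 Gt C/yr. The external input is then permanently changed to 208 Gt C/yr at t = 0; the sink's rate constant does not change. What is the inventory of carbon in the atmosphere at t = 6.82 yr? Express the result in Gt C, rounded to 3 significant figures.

τ = M₀/F₀ = 908/126 = 7.206 yr; rate constant k = 1/τ.
New steady state M_∞ = F₁/k = F₁·τ = 208 × 7.206 = 1498.9 Gt C.
M(t) = M_∞ + (M₀ − M_∞)·e^(−t/τ); t/τ = 6.82/7.206 = 0.9464, so e^(−t/τ) = 0.3881.
M(t) = 1498.9 − 590.9 × 0.3881 = 1269.6 Gt C.

1270 Gt C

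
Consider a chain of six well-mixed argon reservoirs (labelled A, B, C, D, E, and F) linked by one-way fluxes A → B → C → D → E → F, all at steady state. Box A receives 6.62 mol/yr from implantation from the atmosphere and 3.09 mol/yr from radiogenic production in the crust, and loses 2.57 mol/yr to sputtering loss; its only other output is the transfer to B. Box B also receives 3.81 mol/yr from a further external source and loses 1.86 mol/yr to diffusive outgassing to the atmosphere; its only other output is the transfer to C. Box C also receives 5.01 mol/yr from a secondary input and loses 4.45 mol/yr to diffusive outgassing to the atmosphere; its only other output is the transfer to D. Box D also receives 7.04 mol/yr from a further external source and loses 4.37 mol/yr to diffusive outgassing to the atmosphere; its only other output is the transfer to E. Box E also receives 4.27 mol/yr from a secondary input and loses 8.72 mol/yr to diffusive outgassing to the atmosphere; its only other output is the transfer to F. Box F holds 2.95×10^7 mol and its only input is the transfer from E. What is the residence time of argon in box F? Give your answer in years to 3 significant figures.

3.75×10^6 yr

Box A: F(A→B) = (6.62 + 3.09) − 2.57 = 7.1400 mol/yr.
Box B: F(B→C) = (7.1400 + 3.81) − 1.86 = 9.0900 mol/yr.
Box C: F(C→D) = (9.0900 + 5.01) − 4.45 = 9.6500 mol/yr.
Box D: F(D→E) = (9.6500 + 7.04) − 4.37 = 12.320 mol/yr.
Box E: F(E→F) = (12.320 + 4.27) − 8.72 = 7.8700 mol/yr.
Box F throughput = its input = 7.8700 mol/yr; τ = 2.95×10^7 / 7.8700 = 3.748×10^6 yr.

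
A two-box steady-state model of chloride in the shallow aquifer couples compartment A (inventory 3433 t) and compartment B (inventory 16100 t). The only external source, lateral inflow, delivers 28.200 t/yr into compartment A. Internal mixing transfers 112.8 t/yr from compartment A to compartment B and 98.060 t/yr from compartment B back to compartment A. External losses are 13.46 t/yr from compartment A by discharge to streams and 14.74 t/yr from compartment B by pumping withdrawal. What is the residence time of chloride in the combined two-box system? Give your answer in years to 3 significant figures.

693 yr

For the system as a whole, the A↔B exchange is internal and contributes nothing to the throughput; only the external sinks remove mass.
M_total = 3433 + 16100 = 19533 t.
ΣF_external_out = 13.46 + 14.74 = 28.200 t/yr.
τ = M_total / ΣF_ext = 19533 / 28.200 = 692.7 yr.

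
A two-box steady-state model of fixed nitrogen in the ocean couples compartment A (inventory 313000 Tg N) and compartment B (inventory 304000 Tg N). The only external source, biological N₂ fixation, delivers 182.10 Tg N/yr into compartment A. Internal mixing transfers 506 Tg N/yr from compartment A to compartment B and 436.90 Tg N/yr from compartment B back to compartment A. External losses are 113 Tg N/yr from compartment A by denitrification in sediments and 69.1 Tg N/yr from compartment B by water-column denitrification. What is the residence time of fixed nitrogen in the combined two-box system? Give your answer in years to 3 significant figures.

Residence time in the combined system uses the total inventory and the total *external* removal — internal exchanges between the two boxes cancel.
M_total = 313000 + 304000 = 617000 Tg N.
ΣF_external_out = 113 + 69.1 = 182.10 Tg N/yr.
τ = M_total / ΣF_ext = 617000 / 182.10 = 3388 yr.

3390 yr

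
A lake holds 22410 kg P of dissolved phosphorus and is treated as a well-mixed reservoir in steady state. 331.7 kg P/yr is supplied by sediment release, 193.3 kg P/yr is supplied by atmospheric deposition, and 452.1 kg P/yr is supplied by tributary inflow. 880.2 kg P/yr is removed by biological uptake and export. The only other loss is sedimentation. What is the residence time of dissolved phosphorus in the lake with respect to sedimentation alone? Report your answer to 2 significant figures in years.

At steady state ΣF_in = ΣF_out.
ΣF_in = 331.7 + 193.3 + 452.1 = 977.10 kg P/yr.
Sedimentation flux = ΣF_in − (880.2) = 977.10 − 880.2 = 96.90 kg P/yr.
τ = M / F = 22410 / 96.90 = 231.3 yr.

230 yr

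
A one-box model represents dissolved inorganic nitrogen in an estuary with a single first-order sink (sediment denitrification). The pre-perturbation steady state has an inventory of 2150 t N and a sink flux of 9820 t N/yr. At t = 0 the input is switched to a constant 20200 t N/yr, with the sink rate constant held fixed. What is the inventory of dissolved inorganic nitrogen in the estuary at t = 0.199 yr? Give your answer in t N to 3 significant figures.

3510 t N

Residence time τ = M₀/F₀ = 0.2189 yr. The eventual steady state is M_∞ = M₀·(F₁/F₀) = 2150 × 20200/9820 = 4422.6 t N.
The anomaly ΔM(t) = M(t) − M_∞ decays as ΔM₀·e^(−t/τ) with ΔM₀ = 2150 − 4422.6 = −2273 t N.
At t = 0.199 yr, e^(−t/τ) = e^(−0.9089) = 0.4030, so ΔM = −915.8 t N and M = 4422.6 − 915.8 = 3506.8 t N.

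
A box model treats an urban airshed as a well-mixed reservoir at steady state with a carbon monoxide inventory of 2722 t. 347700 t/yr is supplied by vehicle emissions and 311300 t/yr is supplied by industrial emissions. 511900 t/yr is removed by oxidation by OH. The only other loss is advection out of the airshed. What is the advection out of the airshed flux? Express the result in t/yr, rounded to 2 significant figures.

150000 t/yr

At steady state ΣF_in = ΣF_out.
ΣF_in = 347700 + 311300 = 659000 t/yr.
Advection out of the airshed flux = ΣF_in − (511900) = 659000 − 511900 = 147100 t/yr.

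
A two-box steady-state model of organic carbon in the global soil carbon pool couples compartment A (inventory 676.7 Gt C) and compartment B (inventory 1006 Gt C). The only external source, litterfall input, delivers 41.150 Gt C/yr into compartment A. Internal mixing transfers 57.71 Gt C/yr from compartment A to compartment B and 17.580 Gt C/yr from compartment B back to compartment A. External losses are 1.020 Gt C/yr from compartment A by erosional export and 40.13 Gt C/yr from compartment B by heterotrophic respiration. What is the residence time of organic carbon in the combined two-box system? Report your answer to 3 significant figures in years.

Treat the two boxes together as one reservoir: the mixing fluxes between them are internal recycling, so τ = ΣM / Σ(external losses).
M_total = 676.7 + 1006 = 1682.7 Gt C.
ΣF_external_out = 1.020 + 40.13 = 41.150 Gt C/yr.
τ = M_total / ΣF_ext = 1682.7 / 41.150 = 40.89 yr.

40.9 yr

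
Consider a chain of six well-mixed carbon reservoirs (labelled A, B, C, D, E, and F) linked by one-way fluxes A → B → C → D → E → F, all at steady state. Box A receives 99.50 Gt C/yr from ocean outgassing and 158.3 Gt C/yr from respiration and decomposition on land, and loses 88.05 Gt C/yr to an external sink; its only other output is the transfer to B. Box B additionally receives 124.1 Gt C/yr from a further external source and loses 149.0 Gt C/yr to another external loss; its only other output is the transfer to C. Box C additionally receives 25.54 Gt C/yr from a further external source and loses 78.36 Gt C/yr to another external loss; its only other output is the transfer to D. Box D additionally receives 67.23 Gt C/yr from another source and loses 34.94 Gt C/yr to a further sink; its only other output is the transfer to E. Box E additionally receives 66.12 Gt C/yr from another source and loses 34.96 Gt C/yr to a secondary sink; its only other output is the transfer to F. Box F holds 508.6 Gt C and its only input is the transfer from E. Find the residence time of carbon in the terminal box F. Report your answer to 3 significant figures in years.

Box A: F(A→B) = (99.50 + 158.3) − 88.05 = 169.75 Gt C/yr.
Box B: F(B→C) = (169.75 + 124.1) − 149.0 = 144.85 Gt C/yr.
Box C: F(C→D) = (144.85 + 25.54) − 78.36 = 92.030 Gt C/yr.
Box D: F(D→E) = (92.030 + 67.23) − 34.94 = 124.32 Gt C/yr.
Box E: F(E→F) = (124.32 + 66.12) − 34.96 = 155.48 Gt C/yr.
Box F throughput = its input = 155.48 Gt C/yr; τ = 508.6 / 155.48 = 3.271 yr.

3.27 yr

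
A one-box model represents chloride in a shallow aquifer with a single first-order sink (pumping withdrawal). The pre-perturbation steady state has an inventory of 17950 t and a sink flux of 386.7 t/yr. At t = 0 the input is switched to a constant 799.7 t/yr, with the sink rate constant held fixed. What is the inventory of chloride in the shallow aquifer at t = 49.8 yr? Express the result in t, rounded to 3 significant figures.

30600 t

τ = M₀/F₀ = 17950/386.7 = 46.42 yr; rate constant k = 1/τ.
New steady state M_∞ = F₁/k = F₁·τ = 799.7 × 46.42 = 37121 t.
M(t) = M_∞ + (M₀ − M_∞)·e^(−t/τ); t/τ = 49.8/46.42 = 1.073, so e^(−t/τ) = 0.3420.
M(t) = 37121 − 19170 × 0.3420 = 30564 t.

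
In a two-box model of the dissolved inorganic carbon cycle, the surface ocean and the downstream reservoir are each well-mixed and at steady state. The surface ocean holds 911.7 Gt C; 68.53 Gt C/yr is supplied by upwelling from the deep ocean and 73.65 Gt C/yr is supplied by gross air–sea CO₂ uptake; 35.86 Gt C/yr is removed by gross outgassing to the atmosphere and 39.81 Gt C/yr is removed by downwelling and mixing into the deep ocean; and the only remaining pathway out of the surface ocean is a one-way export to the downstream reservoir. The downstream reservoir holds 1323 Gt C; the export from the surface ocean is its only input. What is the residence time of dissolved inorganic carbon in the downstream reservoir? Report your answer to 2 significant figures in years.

Balance the surface ocean: ΣF_in = 68.53 + 73.65 = 142.18 Gt C/yr.
Export to the downstream reservoir = ΣF_in − (35.86 + 39.81) = 66.510 Gt C/yr.
At steady state the output of the downstream reservoir equals its input, 66.510 Gt C/yr.
τ = M / F = 1323 / 66.510 = 19.89 yr.

20 yr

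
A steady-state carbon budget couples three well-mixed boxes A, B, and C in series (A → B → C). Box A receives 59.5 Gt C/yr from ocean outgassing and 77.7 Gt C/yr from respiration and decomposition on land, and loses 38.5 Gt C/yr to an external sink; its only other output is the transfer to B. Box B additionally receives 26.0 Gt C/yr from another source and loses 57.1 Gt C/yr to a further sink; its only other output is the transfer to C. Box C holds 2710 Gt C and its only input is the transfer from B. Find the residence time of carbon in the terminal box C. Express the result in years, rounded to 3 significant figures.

Box A: F(A→B) = (59.5 + 77.7) − 38.5 = 98.700 Gt C/yr.
Box B: F(B→C) = (98.700 + 26.0) − 57.1 = 67.600 Gt C/yr.
Box C throughput = its input = 67.600 Gt C/yr; τ = 2710 / 67.600 = 40.09 yr.

40.1 yr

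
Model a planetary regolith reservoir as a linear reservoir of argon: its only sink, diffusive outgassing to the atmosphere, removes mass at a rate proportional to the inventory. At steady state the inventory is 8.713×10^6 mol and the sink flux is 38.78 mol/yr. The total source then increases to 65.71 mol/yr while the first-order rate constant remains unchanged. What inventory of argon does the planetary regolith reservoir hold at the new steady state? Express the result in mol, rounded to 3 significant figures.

1.48×10^7 mol

Rate constant k = F/M = 38.78 / 8.713×10^6 = 4.451×10^-6 yr⁻¹.
At the new steady state, source = k·M_new ⇒ M_new = 65.71 / 4.451×10^-6 = 1.476×10^7 mol.
(Equivalently M_new = M × F_new/F_old = 8.713×10^6 × 65.71/38.78.)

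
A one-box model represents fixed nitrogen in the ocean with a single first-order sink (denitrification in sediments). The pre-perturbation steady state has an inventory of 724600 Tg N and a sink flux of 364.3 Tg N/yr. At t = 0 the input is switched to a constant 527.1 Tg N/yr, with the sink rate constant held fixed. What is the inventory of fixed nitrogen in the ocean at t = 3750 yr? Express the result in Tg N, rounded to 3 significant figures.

999000 Tg N

Residence time τ = M₀/F₀ = 1989 yr. The eventual steady state is M_∞ = M₀·(F₁/F₀) = 724600 × 527.1/364.3 = 1.0484×10^6 Tg N.
The anomaly ΔM(t) = M(t) − M_∞ decays as ΔM₀·e^(−t/τ) with ΔM₀ = 724600 − 1.0484×10^6 = −323800 Tg N.
At t = 3750 yr, e^(−t/τ) = e^(−1.885) = 0.1518, so ΔM = −49150 Tg N and M = 1.0484×10^6 − 49150 = 999270 Tg N.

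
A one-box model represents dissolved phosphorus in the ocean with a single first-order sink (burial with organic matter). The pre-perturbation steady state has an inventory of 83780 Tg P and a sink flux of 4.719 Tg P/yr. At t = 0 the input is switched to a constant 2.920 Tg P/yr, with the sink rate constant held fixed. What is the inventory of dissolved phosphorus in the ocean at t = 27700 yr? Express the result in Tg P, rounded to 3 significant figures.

58600 Tg P

The sink rate constant is k = F₀/M₀ = 4.719/83780 = 5.633×10^-5 yr⁻¹.
Solving dM/dt = F₁ − kM with M(0) = M₀ gives M(t) = F₁/k + (M₀ − F₁/k)·e^(−kt).
F₁/k = 2.920/5.633×10^-5 = 51841 Tg P; kt = 5.633×10^-5 × 27700 = 1.560, e^(−kt) = 0.2101.
M(27700) = 51841 + (83780 − 51841) × 0.2101 = 51841 + 6710 = 58551 Tg P.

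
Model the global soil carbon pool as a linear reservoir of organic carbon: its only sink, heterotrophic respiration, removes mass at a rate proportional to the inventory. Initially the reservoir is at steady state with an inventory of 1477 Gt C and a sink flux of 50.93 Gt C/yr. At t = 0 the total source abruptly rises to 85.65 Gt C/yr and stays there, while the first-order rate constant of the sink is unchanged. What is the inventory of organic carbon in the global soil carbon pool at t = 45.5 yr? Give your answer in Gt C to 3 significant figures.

τ = M₀/F₀ = 1477/50.93 = 29.00 yr; rate constant k = 1/τ.
New steady state M_∞ = F₁/k = F₁·τ = 85.65 × 29.00 = 2483.9 Gt C.
M(t) = M_∞ + (M₀ − M_∞)·e^(−t/τ); t/τ = 45.5/29.00 = 1.569, so e^(−t/τ) = 0.2083.
M(t) = 2483.9 − 1007 × 0.2083 = 2274.2 Gt C.

2270 Gt C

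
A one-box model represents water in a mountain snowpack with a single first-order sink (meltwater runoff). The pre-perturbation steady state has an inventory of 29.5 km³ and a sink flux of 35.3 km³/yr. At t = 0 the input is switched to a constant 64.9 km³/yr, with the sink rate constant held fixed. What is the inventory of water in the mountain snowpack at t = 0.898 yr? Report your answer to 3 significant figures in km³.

45.8 km³

Residence time τ = M₀/F₀ = 0.8357 yr. The eventual steady state is M_∞ = M₀·(F₁/F₀) = 29.5 × 64.9/35.3 = 54.237 km³.
The anomaly ΔM(t) = M(t) − M_∞ decays as ΔM₀·e^(−t/τ) with ΔM₀ = 29.5 − 54.237 = −24.74 km³.
At t = 0.898 yr, e^(−t/τ) = e^(−1.075) = 0.3414, so ΔM = −8.446 km³ and M = 54.237 − 8.446 = 45.790 km³.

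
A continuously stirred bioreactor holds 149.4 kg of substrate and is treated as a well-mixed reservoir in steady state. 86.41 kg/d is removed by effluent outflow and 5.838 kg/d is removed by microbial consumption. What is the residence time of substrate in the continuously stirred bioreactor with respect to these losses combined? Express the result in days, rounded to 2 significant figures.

1.6 d

Total removal = 86.41 + 5.838 = 92.248 kg/d.
τ = M / ΣF_out = 149.4 / 92.248 = 1.620 d.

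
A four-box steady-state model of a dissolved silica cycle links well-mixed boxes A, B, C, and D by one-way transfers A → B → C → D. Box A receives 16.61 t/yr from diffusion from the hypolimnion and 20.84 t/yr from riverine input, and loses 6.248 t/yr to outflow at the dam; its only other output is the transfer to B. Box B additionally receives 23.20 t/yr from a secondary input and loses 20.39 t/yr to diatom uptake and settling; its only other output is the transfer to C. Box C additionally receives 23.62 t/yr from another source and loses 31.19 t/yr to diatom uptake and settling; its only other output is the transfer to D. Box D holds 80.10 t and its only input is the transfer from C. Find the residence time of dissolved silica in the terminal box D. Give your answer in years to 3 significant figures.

Box A: F(A→B) = (16.61 + 20.84) − 6.248 = 31.202 t/yr.
Box B: F(B→C) = (31.202 + 23.20) − 20.39 = 34.012 t/yr.
Box C: F(C→D) = (34.012 + 23.62) − 31.19 = 26.442 t/yr.
Box D throughput = its input = 26.442 t/yr; τ = 80.10 / 26.442 = 3.029 yr.

3.03 yr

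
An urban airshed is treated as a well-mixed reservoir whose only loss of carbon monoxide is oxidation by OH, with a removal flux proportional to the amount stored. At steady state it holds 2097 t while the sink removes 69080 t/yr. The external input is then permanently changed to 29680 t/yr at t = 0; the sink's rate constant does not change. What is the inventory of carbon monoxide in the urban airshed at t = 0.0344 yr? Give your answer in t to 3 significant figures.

1290 t

The sink rate constant is k = F₀/M₀ = 69080/2097 = 32.94 yr⁻¹.
Solving dM/dt = F₁ − kM with M(0) = M₀ gives M(t) = F₁/k + (M₀ − F₁/k)·e^(−kt).
F₁/k = 29680/32.94 = 900.97 t; kt = 32.94 × 0.0344 = 1.133, e^(−kt) = 0.3220.
M(0.0344) = 900.97 + (2097 − 900.97) × 0.3220 = 900.97 + 385.1 = 1286.1 t.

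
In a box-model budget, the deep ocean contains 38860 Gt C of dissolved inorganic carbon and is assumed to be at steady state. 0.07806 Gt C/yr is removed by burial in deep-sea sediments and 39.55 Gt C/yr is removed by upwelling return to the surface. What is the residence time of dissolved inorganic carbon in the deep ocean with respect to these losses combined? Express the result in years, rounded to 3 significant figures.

Total removal = 0.07806 + 39.55 = 39.628 Gt C/yr.
τ = M / ΣF_out = 38860 / 39.628 = 980.6 yr.

981 yr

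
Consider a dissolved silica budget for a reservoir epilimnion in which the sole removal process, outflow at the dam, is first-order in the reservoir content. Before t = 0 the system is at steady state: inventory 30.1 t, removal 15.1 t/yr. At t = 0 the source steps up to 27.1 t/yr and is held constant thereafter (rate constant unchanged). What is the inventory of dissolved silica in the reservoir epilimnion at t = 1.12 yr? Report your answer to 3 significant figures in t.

40.4 t

Residence time τ = M₀/F₀ = 1.993 yr. The eventual steady state is M_∞ = M₀·(F₁/F₀) = 30.1 × 27.1/15.1 = 54.021 t.
The anomaly ΔM(t) = M(t) − M_∞ decays as ΔM₀·e^(−t/τ) with ΔM₀ = 30.1 − 54.021 = −23.92 t.
At t = 1.12 yr, e^(−t/τ) = e^(−0.5619) = 0.5701, so ΔM = −13.64 t and M = 54.021 − 13.64 = 40.382 t.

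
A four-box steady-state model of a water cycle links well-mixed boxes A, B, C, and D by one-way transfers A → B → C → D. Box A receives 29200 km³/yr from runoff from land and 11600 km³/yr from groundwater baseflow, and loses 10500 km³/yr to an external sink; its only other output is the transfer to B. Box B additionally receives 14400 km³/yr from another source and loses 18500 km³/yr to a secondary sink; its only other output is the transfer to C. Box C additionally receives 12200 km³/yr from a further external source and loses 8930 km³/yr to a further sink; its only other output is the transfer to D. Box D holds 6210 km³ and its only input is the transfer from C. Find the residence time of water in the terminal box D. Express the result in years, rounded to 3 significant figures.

Box A: F(A→B) = (29200 + 11600) − 10500 = 30300 km³/yr.
Box B: F(B→C) = (30300 + 14400) − 18500 = 26200 km³/yr.
Box C: F(C→D) = (26200 + 12200) − 8930 = 29470 km³/yr.
Box D throughput = its input = 29470 km³/yr; τ = 6210 / 29470 = 0.2107 yr.

0.211 yr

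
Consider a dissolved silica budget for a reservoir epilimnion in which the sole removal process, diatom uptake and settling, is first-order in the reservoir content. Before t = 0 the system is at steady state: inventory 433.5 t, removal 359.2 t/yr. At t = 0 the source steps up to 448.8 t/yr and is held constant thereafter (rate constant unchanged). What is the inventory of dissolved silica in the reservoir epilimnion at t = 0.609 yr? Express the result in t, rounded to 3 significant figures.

476 t

τ = M₀/F₀ = 433.5/359.2 = 1.207 yr; rate constant k = 1/τ.
New steady state M_∞ = F₁/k = F₁·τ = 448.8 × 1.207 = 541.63 t.
M(t) = M_∞ + (M₀ − M_∞)·e^(−t/τ); t/τ = 0.609/1.207 = 0.5046, so e^(−t/τ) = 0.6037.
M(t) = 541.63 − 108.1 × 0.6037 = 476.35 t.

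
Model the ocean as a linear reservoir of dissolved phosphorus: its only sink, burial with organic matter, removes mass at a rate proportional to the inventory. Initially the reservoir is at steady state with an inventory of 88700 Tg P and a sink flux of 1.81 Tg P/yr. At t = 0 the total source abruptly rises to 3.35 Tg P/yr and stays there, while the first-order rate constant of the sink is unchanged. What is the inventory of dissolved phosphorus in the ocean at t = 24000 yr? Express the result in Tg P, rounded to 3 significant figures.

118000 Tg P

τ = M₀/F₀ = 88700/1.81 = 49010 yr; rate constant k = 1/τ.
New steady state M_∞ = F₁/k = F₁·τ = 3.35 × 49010 = 164170 Tg P.
M(t) = M_∞ + (M₀ − M_∞)·e^(−t/τ); t/τ = 24000/49010 = 0.4897, so e^(−t/τ) = 0.6128.
M(t) = 164170 − 75470 × 0.6128 = 117920 Tg P.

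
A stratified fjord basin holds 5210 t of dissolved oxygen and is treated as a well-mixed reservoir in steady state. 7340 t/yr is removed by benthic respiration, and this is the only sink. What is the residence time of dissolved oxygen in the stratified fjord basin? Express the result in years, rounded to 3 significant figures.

τ = M / F = 5210 / 7340 = 0.7098 yr.

0.710 yr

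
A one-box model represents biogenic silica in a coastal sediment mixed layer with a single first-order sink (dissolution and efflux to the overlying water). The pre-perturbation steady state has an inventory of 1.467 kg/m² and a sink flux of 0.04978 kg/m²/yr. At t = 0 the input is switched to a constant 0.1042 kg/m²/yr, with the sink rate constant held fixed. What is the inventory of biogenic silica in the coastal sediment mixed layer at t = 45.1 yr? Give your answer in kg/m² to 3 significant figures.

2.72 kg/m²

The sink rate constant is k = F₀/M₀ = 0.04978/1.467 = 0.03393 yr⁻¹.
Solving dM/dt = F₁ − kM with M(0) = M₀ gives M(t) = F₁/k + (M₀ − F₁/k)·e^(−kt).
F₁/k = 0.1042/0.03393 = 3.0707 kg/m²; kt = 0.03393 × 45.1 = 1.530, e^(−kt) = 0.2165.
M(45.1) = 3.0707 + (1.467 − 3.0707) × 0.2165 = 3.0707 − 0.3471 = 2.7236 kg/m².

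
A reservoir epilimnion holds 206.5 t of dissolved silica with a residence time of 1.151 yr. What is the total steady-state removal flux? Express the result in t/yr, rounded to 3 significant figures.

179 t/yr

F = M / τ = 206.5 / 1.151 = 179.4 t/yr.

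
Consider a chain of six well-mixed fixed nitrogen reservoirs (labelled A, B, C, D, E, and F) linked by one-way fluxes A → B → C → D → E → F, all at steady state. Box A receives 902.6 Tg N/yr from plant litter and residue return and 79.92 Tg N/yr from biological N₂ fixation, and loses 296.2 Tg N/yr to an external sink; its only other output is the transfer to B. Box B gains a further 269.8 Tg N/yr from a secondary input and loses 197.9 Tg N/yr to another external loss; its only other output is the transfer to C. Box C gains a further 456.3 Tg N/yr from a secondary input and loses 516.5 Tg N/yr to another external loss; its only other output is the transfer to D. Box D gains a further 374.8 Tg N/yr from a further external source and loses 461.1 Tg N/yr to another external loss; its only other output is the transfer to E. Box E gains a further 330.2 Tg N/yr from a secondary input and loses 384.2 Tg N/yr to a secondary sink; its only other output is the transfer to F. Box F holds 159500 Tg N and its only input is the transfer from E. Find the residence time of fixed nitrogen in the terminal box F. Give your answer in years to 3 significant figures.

286 yr

Box A: F(A→B) = (902.6 + 79.92) − 296.2 = 686.32 Tg N/yr.
Box B: F(B→C) = (686.32 + 269.8) − 197.9 = 758.22 Tg N/yr.
Box C: F(C→D) = (758.22 + 456.3) − 516.5 = 698.02 Tg N/yr.
Box D: F(D→E) = (698.02 + 374.8) − 461.1 = 611.72 Tg N/yr.
Box E: F(E→F) = (611.72 + 330.2) − 384.2 = 557.72 Tg N/yr.
Box F throughput = its input = 557.72 Tg N/yr; τ = 159500 / 557.72 = 286.0 yr.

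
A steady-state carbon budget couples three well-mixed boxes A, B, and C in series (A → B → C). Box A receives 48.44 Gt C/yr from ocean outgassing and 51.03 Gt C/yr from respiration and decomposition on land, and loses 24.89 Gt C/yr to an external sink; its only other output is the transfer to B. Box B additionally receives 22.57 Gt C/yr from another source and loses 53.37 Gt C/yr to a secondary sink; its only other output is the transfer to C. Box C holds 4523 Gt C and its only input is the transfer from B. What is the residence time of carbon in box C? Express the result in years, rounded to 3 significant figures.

103 yr

Box A: F(A→B) = (48.44 + 51.03) − 24.89 = 74.580 Gt C/yr.
Box B: F(B→C) = (74.580 + 22.57) − 53.37 = 43.780 Gt C/yr.
Box C throughput = its input = 43.780 Gt C/yr; τ = 4523 / 43.780 = 103.3 yr.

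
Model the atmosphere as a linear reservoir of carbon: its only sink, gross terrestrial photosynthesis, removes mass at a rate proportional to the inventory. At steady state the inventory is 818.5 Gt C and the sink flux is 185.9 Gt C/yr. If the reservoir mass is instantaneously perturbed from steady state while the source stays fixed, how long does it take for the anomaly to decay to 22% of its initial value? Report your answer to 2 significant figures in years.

6.7 yr

For a linear reservoir the anomaly decays as exp(−t/τ) with τ = M/F = 818.5/185.9 = 4.403 yr.
exp(−t/τ) = 0.22 ⇒ t = −τ ln(0.22) = 4.403 × 1.514 = 6.667 yr.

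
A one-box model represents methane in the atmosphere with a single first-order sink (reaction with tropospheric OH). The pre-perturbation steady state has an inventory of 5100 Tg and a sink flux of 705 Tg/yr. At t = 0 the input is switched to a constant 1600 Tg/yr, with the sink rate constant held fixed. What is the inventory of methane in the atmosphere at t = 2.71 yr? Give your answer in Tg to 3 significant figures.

7120 Tg

τ = M₀/F₀ = 5100/705 = 7.234 yr; rate constant k = 1/τ.
New steady state M_∞ = F₁/k = F₁·τ = 1600 × 7.234 = 11574 Tg.
M(t) = M_∞ + (M₀ − M_∞)·e^(−t/τ); t/τ = 2.71/7.234 = 0.3746, so e^(−t/τ) = 0.6876.
M(t) = 11574 − 6474 × 0.6876 = 7122.9 Tg.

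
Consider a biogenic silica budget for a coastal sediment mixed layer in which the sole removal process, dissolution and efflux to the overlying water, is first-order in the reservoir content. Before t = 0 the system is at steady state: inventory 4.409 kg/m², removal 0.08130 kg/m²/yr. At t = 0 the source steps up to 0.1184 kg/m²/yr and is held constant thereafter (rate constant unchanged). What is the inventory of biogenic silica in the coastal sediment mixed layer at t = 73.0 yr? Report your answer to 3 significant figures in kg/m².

5.90 kg/m²

τ = M₀/F₀ = 4.409/0.08130 = 54.23 yr; rate constant k = 1/τ.
New steady state M_∞ = F₁/k = F₁·τ = 0.1184 × 54.23 = 6.4210 kg/m².
M(t) = M_∞ + (M₀ − M_∞)·e^(−t/τ); t/τ = 73.0/54.23 = 1.346, so e^(−t/τ) = 0.2603.
M(t) = 6.4210 − 2.012 × 0.2603 = 5.8973 kg/m².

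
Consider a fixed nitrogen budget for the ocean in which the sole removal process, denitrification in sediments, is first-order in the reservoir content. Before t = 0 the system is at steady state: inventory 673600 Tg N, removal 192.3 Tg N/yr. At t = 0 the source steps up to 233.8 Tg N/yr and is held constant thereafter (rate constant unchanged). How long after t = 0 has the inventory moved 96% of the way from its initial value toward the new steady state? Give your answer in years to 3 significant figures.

τ = M₀/F₀ = 673600/192.3 = 3503 yr.
The remaining gap fraction is e^(−t/τ); 96% covered ⇒ e^(−t/τ) = 0.0400.
t = −τ ln(0.0400) = 3503 × 3.219 = 11280 yr.

11300 yr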